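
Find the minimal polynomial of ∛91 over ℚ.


∛91 satisfies x³ - 91 = 0, irreducible over ℚ (no rational root; 91 is not a perfect cube)

Minimal polynomial: x³ - 91


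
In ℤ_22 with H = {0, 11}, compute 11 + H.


11 + H = {11 + h (mod 22) : h ∈ H}
11+0=11, 11+11=0
11 + H = {0, 11} = 0 + H

11 + H = {0, 11}


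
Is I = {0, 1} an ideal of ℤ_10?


Check ideal conditions for I = {0, 1} in ℤ_10:
(1) I is an additive subgroup? No
(2) For r ∈ ℤ_10 and a ∈ I: r·a ∈ I? No  [counterexample: r=2, a=1, r·a mod 10 = 2 ∉ I]

No, I is not an ideal of ℤ_10


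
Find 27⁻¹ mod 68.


Use the extended Euclidean algorithm to write 1 = 27·s + 68·t; then s mod 68 is the inverse.
Euclidean algorithm:
  27 = 0·68 + 27
  68 = 2·27 + 14
  27 = 1·14 + 13
  14 = 1·13 + 1
  13 = 13·1 + 0
gcd(27,68) = 1
Back-substitution gives: 27·(-5) + 68·(2) = 1
So 27⁻¹ ≡ -5 ≡ 63 (mod 68)
Check: 27 × 63 = 1701 ≡ 1 (mod 68) ✓

27⁻¹ ≡ 63 (mod 68)


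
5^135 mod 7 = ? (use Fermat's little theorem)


Fermat's little theorem: if p is prime and gcd(a,p)=1, then a^(p-1) ≡ 1 (mod p)
p = 7 is prime, gcd(5,7) = 1
Reduce exponent: 135 mod 6 = 3
So 5^135 ≡ 5^3 (mod 7)
5^3 mod 7 = 6

5^135 ≡ 6 (mod 7)


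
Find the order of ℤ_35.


ℤ_n has n elements.

|ℤ_35| = 35


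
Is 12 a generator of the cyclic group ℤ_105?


g generates ℤ_n iff gcd(g, n) = 1
gcd(12, 105) = 3
Since gcd = 3 ≠ 1, ⟨12⟩ has order 35 < 105, so 12 is not a generator.

No, 12 does not generate ℤ_105


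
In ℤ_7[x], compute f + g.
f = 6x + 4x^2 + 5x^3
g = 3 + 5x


Add coefficients mod 7:
x^0: 0 + 3 = 3 (mod 7)
x^1: 6 + 5 = 4 (mod 7)
x^2: 4 + 0 = 4 (mod 7)
x^3: 5 + 0 = 5 (mod 7)
Result: 3 + 4x + 4x^2 + 5x^3

f + g = 3 + 4x + 4x^2 + 5x^3


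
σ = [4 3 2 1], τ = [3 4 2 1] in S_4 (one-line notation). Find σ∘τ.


σ∘τ: apply τ first, then σ
1 →τ 3 →σ 2
2 →τ 4 →σ 1
3 →τ 2 →σ 3
4 →τ 1 →σ 4

σ∘τ = [2 1 3 4]


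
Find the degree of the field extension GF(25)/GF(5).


GF(25) = GF(5^2), so the extension degree is 2

[GF(25)/GF(5)] = 2


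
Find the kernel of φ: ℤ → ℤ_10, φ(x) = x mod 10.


Kernel = preimage of identity
ker(φ) = {x ∈ ℤ : x ≡ 0 (mod 10)} = 10ℤ = {0, ±10, ±20, ...}

ker(φ) = 10ℤ


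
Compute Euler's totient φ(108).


Factor n: 108 = 2^2 × 3^3
φ(n) = n · ∏(1 - 1/p) over distinct primes p | n
φ(108) = 108 · (1 - 1/2) · (1 - 1/3) = 36

φ(108) = 36


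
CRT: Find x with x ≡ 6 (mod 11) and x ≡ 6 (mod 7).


m₁ = 11, m₂ = 7, gcd = 1, so CRT applies. M = m₁·m₂ = 77
Let M₁ = M/m₁ = 7, M₂ = M/m₂ = 11
Find y₁ ≡ M₁⁻¹ (mod m₁): 7⁻¹ ≡ 8 (mod 11)
Find y₂ ≡ M₂⁻¹ (mod m₂): 11⁻¹ ≡ 2 (mod 7)
x = a₁·M₁·y₁ + a₂·M₂·y₂ = 6·7·8 + 6·11·2 = 468
Reduce mod 77: x ≡ 6
Check: 6 mod 11 = 6 ✓, 6 mod 7 = 6 ✓

x ≡ 6 (mod 77)


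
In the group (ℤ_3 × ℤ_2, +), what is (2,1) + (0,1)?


Operation: componentwise addition mod (3, 2)
(2,1) + (0,1) = ((a₁+b₁) mod 3, (a₂+b₂) mod 2) with a = (2,1), b = (0,1)

(2,1) + (0,1) = (2,0)


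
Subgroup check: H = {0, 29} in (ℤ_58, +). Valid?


Subgroup test for H = {0, 29} in (ℤ_58, +):
(1) 0 ∈ H? Yes
(2) Closure: for all a,b ∈ H, (a+b) mod 58 ∈ H? Yes
(3) Inverses: for all a ∈ H, -a mod 58 ∈ H? Yes

Yes, H is a subgroup of ℤ_58


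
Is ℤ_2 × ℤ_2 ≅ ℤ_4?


Comparing ℤ_2 × ℤ_2 and ℤ_4:
gcd(2,2) = 2 ≠ 1. Max element order in ℤ_2×ℤ_2 is lcm(2,2) = 2 < 4, so it has no element of order 4

No, ℤ_2 × ℤ_2 ≇ ℤ_4


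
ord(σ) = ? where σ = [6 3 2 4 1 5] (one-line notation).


Cycle decomposition: (1 6 5) (2 3)
Cycle lengths: 3, 2
Order = lcm(3, 2) = 6

ord(σ) = 6


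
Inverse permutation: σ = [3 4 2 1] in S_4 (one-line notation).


To find σ⁻¹, swap domain and range:
σ(1) = 3 → σ⁻¹(3) = 1
σ(2) = 4 → σ⁻¹(4) = 2
σ(3) = 2 → σ⁻¹(2) = 3
σ(4) = 1 → σ⁻¹(1) = 4

σ⁻¹ = [4 3 1 2]


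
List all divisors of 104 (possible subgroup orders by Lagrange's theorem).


Lagrange's theorem: |H| divides |G|
|G| = 104
Divisors of 104: 1, 2, 4, 8, 13, 26, 52, 104

Possible subgroup orders: {1, 2, 4, 8, 13, 26, 52, 104}


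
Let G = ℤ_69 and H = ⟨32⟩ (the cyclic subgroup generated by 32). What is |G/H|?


|⟨32⟩| = n / gcd(32, 69) = 69 / 1 = 69
H is normal (ℤ_69 is abelian).
|G/H| = |G| / |H| = 69 / 69 = 1

|G/H| = 1


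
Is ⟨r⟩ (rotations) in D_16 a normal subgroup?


H = ⟨r⟩ (rotations) in D_16
The rotation subgroup ⟨r⟩ has index 2 in D_16, so it is normal

Yes, normal subgroup


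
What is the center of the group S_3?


Z(G) = {g ∈ G | gx = xg for all x ∈ G}
S_n is non-abelian for n ≥ 3; Z(S_3) is trivial

Z(S_3) = {e}


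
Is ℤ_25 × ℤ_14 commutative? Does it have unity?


Direct product ring; commutative with unity (1,1); but (1,0)·(0,1) = (0,0) gives zero divisors, so not an integral domain
Commutative: Yes
Integral domain: No
Has unity: Yes

ℤ_25 × ℤ_14: Commutative=Yes, Unity=Yes


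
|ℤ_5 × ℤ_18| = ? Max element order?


|ℤ_5 × ℤ_18| = 5 × 18 = 90
Max element order = lcm(5,18) = 90
Cyclic? Yes (gcd=1)

|ℤ_5×ℤ_18| = 90, max element order = 90


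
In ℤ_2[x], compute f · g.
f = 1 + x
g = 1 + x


Expand and collect like terms; reduce coefficients mod 2:
x^0: 1·1 = 1 ≡ 1 (mod 2)
x^1: 1·1 + 1·1 = 2 ≡ 0 (mod 2)
x^2: 1·1 = 1 ≡ 1 (mod 2)
Result: 1 + x^2

f · g = 1 + x^2


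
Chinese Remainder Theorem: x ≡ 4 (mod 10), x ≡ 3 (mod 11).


m₁ = 10, m₂ = 11, gcd = 1, so CRT applies. M = m₁·m₂ = 110
Let M₁ = M/m₁ = 11, M₂ = M/m₂ = 10
Find y₁ ≡ M₁⁻¹ (mod m₁): 11⁻¹ ≡ 1 (mod 10)
Find y₂ ≡ M₂⁻¹ (mod m₂): 10⁻¹ ≡ 10 (mod 11)
x = a₁·M₁·y₁ + a₂·M₂·y₂ = 4·11·1 + 3·10·10 = 344
Reduce mod 110: x ≡ 14
Check: 14 mod 10 = 4 ✓, 14 mod 11 = 3 ✓

x ≡ 14 (mod 110)


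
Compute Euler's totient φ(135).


Factor n: 135 = 3^3 × 5
φ(n) = n · ∏(1 - 1/p) over distinct primes p | n
φ(135) = 135 · (1 - 1/3) · (1 - 1/5) = 72

φ(135) = 72


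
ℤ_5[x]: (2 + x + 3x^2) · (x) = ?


Expand and collect like terms; reduce coefficients mod 5:
x^0: 2·0 = 0 ≡ 0 (mod 5)
x^1: 2·1 + 1·0 = 2 ≡ 2 (mod 5)
x^2: 1·1 + 3·0 = 1 ≡ 1 (mod 5)
x^3: 3·1 = 3 ≡ 3 (mod 5)
Result: 2x + x^2 + 3x^3

f · g = 2x + x^2 + 3x^3


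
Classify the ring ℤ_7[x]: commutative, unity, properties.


ℤ_7 is a field (n prime), so ℤ_7[x] is a commutative integral domain with unity
Commutative: Yes
Integral domain: Yes
Has unity: Yes

ℤ_7[x]: Commutative=Yes, Unity=Yes


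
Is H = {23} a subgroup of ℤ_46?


Subgroup test for H = {23} in (ℤ_46, +):
(1) 0 ∈ H? No
(2) Closure: for all a,b ∈ H, (a+b) mod 46 ∈ H? No  [counterexample: 23 + 23 = 0 ∉ H]
(3) Inverses: for all a ∈ H, -a mod 46 ∈ H? Yes

No, H is not a subgroup of ℤ_46


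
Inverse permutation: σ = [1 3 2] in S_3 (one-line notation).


To find σ⁻¹, swap domain and range:
σ(1) = 1 → σ⁻¹(1) = 1
σ(2) = 3 → σ⁻¹(3) = 2
σ(3) = 2 → σ⁻¹(2) = 3

σ⁻¹ = [1 3 2]


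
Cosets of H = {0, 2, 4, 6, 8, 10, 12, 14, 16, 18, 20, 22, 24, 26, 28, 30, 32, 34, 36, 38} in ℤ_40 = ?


H = {0, 2, 4, 6, 8, 10, 12, 14, 16, 18, 20, 22, 24, 26, 28, 30, 32, 34, 36, 38}, |H| = 20
Number of cosets = |G|/|H| = 40/20 = 2
0 + H = {0, 2, 4, 6, 8, 10, 12, 14, 16, 18, 20, 22, 24, 26, 28, 30, 32, 34, 36, 38}
1 + H = {1, 3, 5, 7, 9, 11, 13, 15, 17, 19, 21, 23, 25, 27, 29, 31, 33, 35, 37, 39}

Cosets: 0+H={0,2,4,6,8,10,12,14,16,18,20,22,24,26,28,30,32,34,36,38}; 1+H={1,3,5,7,9,11,13,15,17,19,21,23,25,27,29,31,33,35,37,39}


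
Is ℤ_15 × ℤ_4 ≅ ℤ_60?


Comparing ℤ_15 × ℤ_4 and ℤ_60:
gcd(15,4) = 1, so ℤ_15 × ℤ_4 ≅ ℤ_60 (CRT)

Yes, ℤ_15 × ℤ_4 ≅ ℤ_60


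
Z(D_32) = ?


Z(G) = {g ∈ G | gx = xg for all x ∈ G}
For even n, Z(D_n) = {e, r^(n/2)}: the 180° rotation r^16 commutes with every reflection and rotation

Z(D_32) = {e, r^16}


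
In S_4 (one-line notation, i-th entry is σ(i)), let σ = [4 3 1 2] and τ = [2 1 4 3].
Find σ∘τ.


σ∘τ: apply τ first, then σ
1 →τ 2 →σ 3
2 →τ 1 →σ 4
3 →τ 4 →σ 2
4 →τ 3 →σ 1

σ∘τ = [3 4 2 1]


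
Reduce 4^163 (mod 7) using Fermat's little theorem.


Fermat's little theorem: if p is prime and gcd(a,p)=1, then a^(p-1) ≡ 1 (mod p)
p = 7 is prime, gcd(4,7) = 1
Reduce exponent: 163 mod 6 = 1
So 4^163 ≡ 4^1 (mod 7)
4^1 mod 7 = 4

4^163 ≡ 4 (mod 7)


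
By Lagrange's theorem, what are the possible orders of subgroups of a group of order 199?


Lagrange's theorem: |H| divides |G|
|G| = 199
Divisors of 199: 1, 199

Possible subgroup orders: {1, 199}


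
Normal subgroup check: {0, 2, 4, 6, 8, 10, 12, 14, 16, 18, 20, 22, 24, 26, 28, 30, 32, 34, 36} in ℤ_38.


H = {0, 2, 4, 6, 8, 10, 12, 14, 16, 18, 20, 22, 24, 26, 28, 30, 32, 34, 36} in ℤ_38
ℤ_38 is abelian; every subgroup of an abelian group is normal

Yes, normal subgroup


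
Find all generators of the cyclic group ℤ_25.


g generates ℤ_n iff gcd(g,n) = 1
Prime factors of 25: 5
Generators are g ∈ {1,...,24} not divisible by any of these primes.
Generators: {1, 2, 3, 4, 6, 7, 8, 9, 11, 12, 13, 14, 16, 17, 18, 19, 21, 22, 23, 24}
Number of generators = φ(25) = 20

Generators of ℤ_25 = {1, 2, 3, 4, 6, 7, 8, 9, 11, 12, 13, 14, 16, 17, 18, 19, 21, 22, 23, 24}


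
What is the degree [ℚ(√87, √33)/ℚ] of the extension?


[ℚ(√87,√33):ℚ] = [ℚ(√87,√33):ℚ(√87)]·[ℚ(√87):ℚ] = 2·2 = 4

[ℚ(√87, √33)/ℚ] = 4


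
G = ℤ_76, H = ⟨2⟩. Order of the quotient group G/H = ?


|⟨2⟩| = n / gcd(2, 76) = 76 / 2 = 38
H is normal (ℤ_76 is abelian).
|G/H| = |G| / |H| = 76 / 38 = 2

|G/H| = 2


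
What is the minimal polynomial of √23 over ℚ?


√23 satisfies x² - 23 = 0, irreducible over ℚ since 23 is squarefree

Minimal polynomial: x² - 23


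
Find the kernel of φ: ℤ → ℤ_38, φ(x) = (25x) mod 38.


Kernel = preimage of identity
ker(φ) = {x ∈ ℤ : 25x ≡ 0 (mod 38)}. gcd(25,38) = 1, so 25x ≡ 0 (mod 38) ⟺ x ≡ 0 (mod 38/1 = 38). Hence ker(φ) = 38ℤ

ker(φ) = 38ℤ


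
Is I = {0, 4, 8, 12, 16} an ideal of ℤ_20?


Check ideal conditions for I = {0, 4, 8, 12, 16} in ℤ_20:
(1) I is an additive subgroup? Yes
(2) For r ∈ ℤ_20 and a ∈ I: r·a ∈ I? Yes

Yes, I is an ideal of ℤ_20


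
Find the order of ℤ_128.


ℤ_n has n elements.

|ℤ_128| = 128


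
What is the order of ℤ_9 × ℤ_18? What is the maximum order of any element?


|ℤ_9 × ℤ_18| = 9 × 18 = 162
Max element order = lcm(9,18) = 18
Cyclic? No (gcd=9)

|ℤ_9×ℤ_18| = 162, max element order = 18


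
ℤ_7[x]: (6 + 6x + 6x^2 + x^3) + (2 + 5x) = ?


Add coefficients mod 7:
x^0: 6 + 2 = 1 (mod 7)
x^1: 6 + 5 = 4 (mod 7)
x^2: 6 + 0 = 6 (mod 7)
x^3: 1 + 0 = 1 (mod 7)
Result: 1 + 4x + 6x^2 + x^3

f + g = 1 + 4x + 6x^2 + x^3


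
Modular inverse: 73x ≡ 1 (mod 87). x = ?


Use the extended Euclidean algorithm to write 1 = 73·s + 87·t; then s mod 87 is the inverse.
Euclidean algorithm:
  73 = 0·87 + 73
  87 = 1·73 + 14
  73 = 5·14 + 3
  14 = 4·3 + 2
  3 = 1·2 + 1
  2 = 2·1 + 0
gcd(73,87) = 1
Back-substitution gives: 73·(31) + 87·(-26) = 1
So 73⁻¹ ≡ 31 ≡ 31 (mod 87)
Check: 73 × 31 = 2263 ≡ 1 (mod 87) ✓

73⁻¹ ≡ 31 (mod 87)


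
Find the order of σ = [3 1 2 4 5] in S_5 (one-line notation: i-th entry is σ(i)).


Cycle decomposition: (1 3 2)
Cycle lengths: 3
Order = lcm(3) = 3

ord(σ) = 3


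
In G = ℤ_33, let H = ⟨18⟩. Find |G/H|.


|⟨18⟩| = n / gcd(18, 33) = 33 / 3 = 11
H is normal (ℤ_33 is abelian).
|G/H| = |G| / |H| = 33 / 11 = 3

|G/H| = 3


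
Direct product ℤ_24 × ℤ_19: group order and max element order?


|ℤ_24 × ℤ_19| = 24 × 19 = 456
Max element order = lcm(24,19) = 456
Cyclic? Yes (gcd=1)

|ℤ_24×ℤ_19| = 456, max element order = 456


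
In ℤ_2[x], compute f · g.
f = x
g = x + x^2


Expand and collect like terms; reduce coefficients mod 2:
x^0: 0·0 = 0 ≡ 0 (mod 2)
x^1: 0·1 + 1·0 = 0 ≡ 0 (mod 2)
x^2: 0·1 + 1·1 = 1 ≡ 1 (mod 2)
x^3: 1·1 = 1 ≡ 1 (mod 2)
Result: x^2 + x^3

f · g = x^2 + x^3


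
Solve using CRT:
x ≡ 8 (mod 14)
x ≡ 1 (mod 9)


m₁ = 14, m₂ = 9, gcd = 1, so CRT applies. M = m₁·m₂ = 126
Let M₁ = M/m₁ = 9, M₂ = M/m₂ = 14
Find y₁ ≡ M₁⁻¹ (mod m₁): 9⁻¹ ≡ 11 (mod 14)
Find y₂ ≡ M₂⁻¹ (mod m₂): 14⁻¹ ≡ 2 (mod 9)
x = a₁·M₁·y₁ + a₂·M₂·y₂ = 8·9·11 + 1·14·2 = 820
Reduce mod 126: x ≡ 64
Check: 64 mod 14 = 8 ✓, 64 mod 9 = 1 ✓

x ≡ 64 (mod 126)


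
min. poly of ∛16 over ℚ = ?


∛16 satisfies x³ - 16 = 0, irreducible over ℚ (no rational root; 16 is not a perfect cube)

Minimal polynomial: x³ - 16


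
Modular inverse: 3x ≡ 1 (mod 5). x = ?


Use the extended Euclidean algorithm to write 1 = 3·s + 5·t; then s mod 5 is the inverse.
Euclidean algorithm:
  3 = 0·5 + 3
  5 = 1·3 + 2
  3 = 1·2 + 1
  2 = 2·1 + 0
gcd(3,5) = 1
Back-substitution gives: 3·(2) + 5·(-1) = 1
So 3⁻¹ ≡ 2 ≡ 2 (mod 5)
Check: 3 × 2 = 6 ≡ 1 (mod 5) ✓

3⁻¹ ≡ 2 (mod 5)


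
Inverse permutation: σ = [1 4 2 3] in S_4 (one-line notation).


To find σ⁻¹, swap domain and range:
σ(1) = 1 → σ⁻¹(1) = 1
σ(2) = 4 → σ⁻¹(4) = 2
σ(3) = 2 → σ⁻¹(2) = 3
σ(4) = 3 → σ⁻¹(3) = 4

σ⁻¹ = [1 3 4 2]


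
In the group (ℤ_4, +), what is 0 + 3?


Operation: addition mod 4
0 + 3 = (a + b) mod 4 with a = 0, b = 3

0 + 3 = 3


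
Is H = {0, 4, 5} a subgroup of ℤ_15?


Subgroup test for H = {0, 4, 5} in (ℤ_15, +):
(1) 0 ∈ H? Yes
(2) Closure: for all a,b ∈ H, (a+b) mod 15 ∈ H? No  [counterexample: 4 + 4 = 8 ∉ H]
(3) Inverses: for all a ∈ H, -a mod 15 ∈ H? No

No, H is not a subgroup of ℤ_15


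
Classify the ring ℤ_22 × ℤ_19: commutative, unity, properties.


Direct product ring; commutative with unity (1,1); but (1,0)·(0,1) = (0,0) gives zero divisors, so not an integral domain
Commutative: Yes
Integral domain: No
Has unity: Yes

ℤ_22 × ℤ_19: Commutative=Yes, Unity=Yes


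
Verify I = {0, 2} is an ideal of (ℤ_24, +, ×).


Check ideal conditions for I = {0, 2} in ℤ_24:
(1) I is an additive subgroup? No
(2) For r ∈ ℤ_24 and a ∈ I: r·a ∈ I? No  [counterexample: r=2, a=2, r·a mod 24 = 4 ∉ I]

No, I is not an ideal of ℤ_24


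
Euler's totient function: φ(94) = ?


Factor n: 94 = 2 × 47
φ(n) = n · ∏(1 - 1/p) over distinct primes p | n
φ(94) = 94 · (1 - 1/2) · (1 - 1/47) = 46

φ(94) = 46


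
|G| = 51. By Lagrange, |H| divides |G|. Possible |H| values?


Lagrange's theorem: |H| divides |G|
|G| = 51
Divisors of 51: 1, 3, 17, 51

Possible subgroup orders: {1, 3, 17, 51}


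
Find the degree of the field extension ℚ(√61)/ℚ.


√61 has minimal polynomial x² - 61 (irreducible over ℚ since 61 is squarefree)

[ℚ(√61)/ℚ] = 2


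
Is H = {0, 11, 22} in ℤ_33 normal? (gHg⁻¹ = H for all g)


H = {0, 11, 22} in ℤ_33
ℤ_33 is abelian; every subgroup of an abelian group is normal

Yes, normal subgroup


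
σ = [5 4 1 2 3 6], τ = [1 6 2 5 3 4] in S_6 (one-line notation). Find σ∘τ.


σ∘τ: apply τ first, then σ
1 →τ 1 →σ 5
2 →τ 6 →σ 6
3 →τ 2 →σ 4
4 →τ 5 →σ 3
5 →τ 3 →σ 1
6 →τ 4 →σ 2

σ∘τ = [5 6 4 3 1 2]


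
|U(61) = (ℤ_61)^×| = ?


U(n) is the group of units mod n; |U(n)| = φ(n)
|U(61)| = φ(61) = 60

|U(61) = (ℤ_61)^×| = 60


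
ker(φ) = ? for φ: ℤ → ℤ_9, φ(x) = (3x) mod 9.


Kernel = preimage of identity
ker(φ) = {x ∈ ℤ : 3x ≡ 0 (mod 9)}. gcd(3,9) = 3, so 3x ≡ 0 (mod 9) ⟺ x ≡ 0 (mod 9/3 = 3). Hence ker(φ) = 3ℤ

ker(φ) = 3ℤ


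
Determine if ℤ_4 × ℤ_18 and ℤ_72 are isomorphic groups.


Comparing ℤ_4 × ℤ_18 and ℤ_72:
gcd(4,18) = 2 ≠ 1. Max element order in ℤ_4×ℤ_18 is lcm(4,18) = 36 < 72, so it has no element of order 72

No, ℤ_4 × ℤ_18 ≇ ℤ_72


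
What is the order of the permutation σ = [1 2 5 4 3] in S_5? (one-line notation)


Cycle decomposition: (3 5)
Cycle lengths: 2
Order = lcm(2) = 2

ord(σ) = 2


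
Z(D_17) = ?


Z(G) = {g ∈ G | gx = xg for all x ∈ G}
For odd n, Z(D_n) = {e}: no nontrivial rotation commutes with all reflections

Z(D_17) = {e}


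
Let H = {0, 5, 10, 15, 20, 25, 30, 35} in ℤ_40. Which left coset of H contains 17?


17 + H = {17 + h (mod 40) : h ∈ H}
17+0=17, 17+5=22, 17+10=27, 17+15=32, 17+20=37, 17+25=2, 17+30=7, 17+35=12
17 + H = {2, 7, 12, 17, 22, 27, 32, 37} = 2 + H

17 + H = {2, 7, 12, 17, 22, 27, 32, 37}


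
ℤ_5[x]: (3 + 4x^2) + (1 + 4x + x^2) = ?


Add coefficients mod 5:
x^0: 3 + 1 = 4 (mod 5)
x^1: 0 + 4 = 4 (mod 5)
x^2: 4 + 1 = 0 (mod 5)
Result: 4 + 4x

f + g = 4 + 4x


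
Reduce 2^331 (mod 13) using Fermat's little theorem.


Fermat's little theorem: if p is prime and gcd(a,p)=1, then a^(p-1) ≡ 1 (mod p)
p = 13 is prime, gcd(2,13) = 1
Reduce exponent: 331 mod 12 = 7
So 2^331 ≡ 2^7 (mod 13)
2^7 mod 13 = 11

2^331 ≡ 11 (mod 13)


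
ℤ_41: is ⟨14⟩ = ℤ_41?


g generates ℤ_n iff gcd(g, n) = 1
gcd(14, 41) = 1
Since gcd = 1, 14 is a generator.

Yes, 14 generates ℤ_41


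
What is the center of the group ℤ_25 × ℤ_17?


Z(G) = {g ∈ G | gx = xg for all x ∈ G}
Direct product of abelian groups is abelian, so Z(G) = G

Z(ℤ_25 × ℤ_17) = ℤ_25 × ℤ_17


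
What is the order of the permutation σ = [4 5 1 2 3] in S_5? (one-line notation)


Cycle decomposition: (1 4 2 5 3)
Cycle lengths: 5
Order = lcm(5) = 5

ord(σ) = 5


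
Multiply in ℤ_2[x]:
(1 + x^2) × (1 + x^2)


Expand and collect like terms; reduce coefficients mod 2:
x^0: 1·1 = 1 ≡ 1 (mod 2)
x^1: 1·0 + 0·1 = 0 ≡ 0 (mod 2)
x^2: 1·1 + 0·0 + 1·1 = 2 ≡ 0 (mod 2)
x^3: 0·1 + 1·0 = 0 ≡ 0 (mod 2)
x^4: 1·1 = 1 ≡ 1 (mod 2)
Result: 1 + x^4

f · g = 1 + x^4


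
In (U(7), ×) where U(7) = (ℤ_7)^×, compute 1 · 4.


Operation: multiplication mod 7
1 · 4 = (a × b) mod 7 with a = 1, b = 4

1 · 4 = 4


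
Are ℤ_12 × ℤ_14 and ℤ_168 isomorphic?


Comparing ℤ_12 × ℤ_14 and ℤ_168:
gcd(12,14) = 2 ≠ 1. Max element order in ℤ_12×ℤ_14 is lcm(12,14) = 84 < 168, so it has no element of order 168

No, ℤ_12 × ℤ_14 ≇ ℤ_168


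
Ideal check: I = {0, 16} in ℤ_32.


Check ideal conditions for I = {0, 16} in ℤ_32:
(1) I is an additive subgroup? Yes
(2) For r ∈ ℤ_32 and a ∈ I: r·a ∈ I? Yes

Yes, I is an ideal of ℤ_32


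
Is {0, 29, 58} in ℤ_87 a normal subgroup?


H = {0, 29, 58} in ℤ_87
ℤ_87 is abelian; every subgroup of an abelian group is normal

Yes, normal subgroup


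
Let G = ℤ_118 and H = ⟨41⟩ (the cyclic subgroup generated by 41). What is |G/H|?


|⟨41⟩| = n / gcd(41, 118) = 118 / 1 = 118
H is normal (ℤ_118 is abelian).
|G/H| = |G| / |H| = 118 / 118 = 1

|G/H| = 1


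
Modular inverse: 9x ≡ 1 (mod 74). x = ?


Use the extended Euclidean algorithm to write 1 = 9·s + 74·t; then s mod 74 is the inverse.
Euclidean algorithm:
  9 = 0·74 + 9
  74 = 8·9 + 2
  9 = 4·2 + 1
  2 = 2·1 + 0
gcd(9,74) = 1
Back-substitution gives: 9·(33) + 74·(-4) = 1
So 9⁻¹ ≡ 33 ≡ 33 (mod 74)
Check: 9 × 33 = 297 ≡ 1 (mod 74) ✓

9⁻¹ ≡ 33 (mod 74)


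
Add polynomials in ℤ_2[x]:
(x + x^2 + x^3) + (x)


Add coefficients mod 2:
x^0: 0 + 0 = 0 (mod 2)
x^1: 1 + 1 = 0 (mod 2)
x^2: 1 + 0 = 1 (mod 2)
x^3: 1 + 0 = 1 (mod 2)
Result: x^2 + x^3

f + g = x^2 + x^3


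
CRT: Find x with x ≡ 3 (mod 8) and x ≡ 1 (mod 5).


m₁ = 8, m₂ = 5, gcd = 1, so CRT applies. M = m₁·m₂ = 40
Let M₁ = M/m₁ = 5, M₂ = M/m₂ = 8
Find y₁ ≡ M₁⁻¹ (mod m₁): 5⁻¹ ≡ 5 (mod 8)
Find y₂ ≡ M₂⁻¹ (mod m₂): 8⁻¹ ≡ 2 (mod 5)
x = a₁·M₁·y₁ + a₂·M₂·y₂ = 3·5·5 + 1·8·2 = 91
Reduce mod 40: x ≡ 11
Check: 11 mod 8 = 3 ✓, 11 mod 5 = 1 ✓

x ≡ 11 (mod 40)


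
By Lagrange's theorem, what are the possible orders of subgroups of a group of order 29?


Lagrange's theorem: |H| divides |G|
|G| = 29
Divisors of 29: 1, 29

Possible subgroup orders: {1, 29}


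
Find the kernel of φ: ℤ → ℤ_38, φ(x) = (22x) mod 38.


Kernel = preimage of identity
ker(φ) = {x ∈ ℤ : 22x ≡ 0 (mod 38)}. gcd(22,38) = 2, so 22x ≡ 0 (mod 38) ⟺ x ≡ 0 (mod 38/2 = 19). Hence ker(φ) = 19ℤ

ker(φ) = 19ℤ


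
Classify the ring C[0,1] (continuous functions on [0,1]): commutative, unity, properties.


pointwise +,× is commutative with unity (constant 1); but bump functions with disjoint support multiply to 0 — zero divisors, so not an integral domain
Commutative: Yes
Integral domain: No
Has unity: Yes

C[0,1] (continuous functions on [0,1]): Commutative=Yes, Unity=Yes


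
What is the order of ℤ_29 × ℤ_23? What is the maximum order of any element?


|ℤ_29 × ℤ_23| = 29 × 23 = 667
Max element order = lcm(29,23) = 667
Cyclic? Yes (gcd=1)

|ℤ_29×ℤ_23| = 667, max element order = 667


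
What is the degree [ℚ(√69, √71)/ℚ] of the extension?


[ℚ(√69,√71):ℚ] = [ℚ(√69,√71):ℚ(√69)]·[ℚ(√69):ℚ] = 2·2 = 4

[ℚ(√69, √71)/ℚ] = 4


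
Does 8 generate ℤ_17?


g generates ℤ_n iff gcd(g, n) = 1
gcd(8, 17) = 1
Since gcd = 1, 8 is a generator.

Yes, 8 generates ℤ_17


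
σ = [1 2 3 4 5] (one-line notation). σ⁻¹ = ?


To find σ⁻¹, swap domain and range:
σ(1) = 1 → σ⁻¹(1) = 1
σ(2) = 2 → σ⁻¹(2) = 2
σ(3) = 3 → σ⁻¹(3) = 3
σ(4) = 4 → σ⁻¹(4) = 4
σ(5) = 5 → σ⁻¹(5) = 5

σ⁻¹ = [1 2 3 4 5]


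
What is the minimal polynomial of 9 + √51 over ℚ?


Let α = 9 + √51. Then α - 9 = √51, so (α - 9)² = 51, giving α² - 18α + 30 = 0. Degree 2 and α ∉ ℚ, so this is the minimal polynomial.

Minimal polynomial: x² - 18x + 30


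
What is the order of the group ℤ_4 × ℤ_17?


|A × B| = |A| · |B|
|ℤ_4 × ℤ_17| = 4 × 17 = 68

|ℤ_4 × ℤ_17| = 68


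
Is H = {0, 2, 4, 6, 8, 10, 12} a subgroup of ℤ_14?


Subgroup test for H = {0, 2, 4, 6, 8, 10, 12} in (ℤ_14, +):
(1) 0 ∈ H? Yes
(2) Closure: for all a,b ∈ H, (a+b) mod 14 ∈ H? Yes
(3) Inverses: for all a ∈ H, -a mod 14 ∈ H? Yes

Yes, H is a subgroup of ℤ_14


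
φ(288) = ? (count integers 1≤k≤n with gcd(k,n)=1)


Factor n: 288 = 2^5 × 3^2
φ(n) = n · ∏(1 - 1/p) over distinct primes p | n
φ(288) = 288 · (1 - 1/2) · (1 - 1/3) = 96

φ(288) = 96


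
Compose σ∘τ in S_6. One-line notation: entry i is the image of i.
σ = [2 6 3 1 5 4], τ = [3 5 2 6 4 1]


σ∘τ: apply τ first, then σ
1 →τ 3 →σ 3
2 →τ 5 →σ 5
3 →τ 2 →σ 6
4 →τ 6 →σ 4
5 →τ 4 →σ 1
6 →τ 1 →σ 2

σ∘τ = [3 5 6 4 1 2]


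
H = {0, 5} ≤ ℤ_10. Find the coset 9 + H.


9 + H = {9 + h (mod 10) : h ∈ H}
9+0=9, 9+5=4
9 + H = {4, 9} = 4 + H

9 + H = {4, 9}


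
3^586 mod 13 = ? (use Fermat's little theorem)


Fermat's little theorem: if p is prime and gcd(a,p)=1, then a^(p-1) ≡ 1 (mod p)
p = 13 is prime, gcd(3,13) = 1
Reduce exponent: 586 mod 12 = 10
So 3^586 ≡ 3^10 (mod 13)
3^10 mod 13 = 3

3^586 ≡ 3 (mod 13)


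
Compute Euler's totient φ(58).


Factor n: 58 = 2 × 29
φ(n) = n · ∏(1 - 1/p) over distinct primes p | n
φ(58) = 58 · (1 - 1/2) · (1 - 1/29) = 28

φ(58) = 28


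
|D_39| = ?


|D_n| = 2n (n rotations and n reflections)
|D_39| = 2×39 = 78

|D_39| = 78


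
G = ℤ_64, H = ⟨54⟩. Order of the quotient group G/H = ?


|⟨54⟩| = n / gcd(54, 64) = 64 / 2 = 32
H is normal (ℤ_64 is abelian).
|G/H| = |G| / |H| = 64 / 32 = 2

|G/H| = 2


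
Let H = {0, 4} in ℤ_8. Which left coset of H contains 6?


6 + H = {6 + h (mod 8) : h ∈ H}
6+0=6, 6+4=2
6 + H = {2, 6} = 2 + H

6 + H = {2, 6}


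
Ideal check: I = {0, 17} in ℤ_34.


Check ideal conditions for I = {0, 17} in ℤ_34:
(1) I is an additive subgroup? Yes
(2) For r ∈ ℤ_34 and a ∈ I: r·a ∈ I? Yes

Yes, I is an ideal of ℤ_34


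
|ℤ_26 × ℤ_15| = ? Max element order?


|ℤ_26 × ℤ_15| = 26 × 15 = 390
Max element order = lcm(26,15) = 390
Cyclic? Yes (gcd=1)

|ℤ_26×ℤ_15| = 390, max element order = 390


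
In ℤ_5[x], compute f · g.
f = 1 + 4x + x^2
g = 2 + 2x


Expand and collect like terms; reduce coefficients mod 5:
x^0: 1·2 = 2 ≡ 2 (mod 5)
x^1: 1·2 + 4·2 = 10 ≡ 0 (mod 5)
x^2: 4·2 + 1·2 = 10 ≡ 0 (mod 5)
x^3: 1·2 = 2 ≡ 2 (mod 5)
Result: 2 + 2x^3

f · g = 2 + 2x^3


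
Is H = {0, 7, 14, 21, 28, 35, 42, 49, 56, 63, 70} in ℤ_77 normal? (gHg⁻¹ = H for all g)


H = {0, 7, 14, 21, 28, 35, 42, 49, 56, 63, 70} in ℤ_77
ℤ_77 is abelian; every subgroup of an abelian group is normal

Yes, normal subgroup


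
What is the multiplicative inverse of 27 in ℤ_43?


Use the extended Euclidean algorithm to write 1 = 27·s + 43·t; then s mod 43 is the inverse.
Euclidean algorithm:
  27 = 0·43 + 27
  43 = 1·27 + 16
  27 = 1·16 + 11
  16 = 1·11 + 5
  11 = 2·5 + 1
  5 = 5·1 + 0
gcd(27,43) = 1
Back-substitution gives: 27·(8) + 43·(-5) = 1
So 27⁻¹ ≡ 8 ≡ 8 (mod 43)
Check: 27 × 8 = 216 ≡ 1 (mod 43) ✓

27⁻¹ ≡ 8 (mod 43)


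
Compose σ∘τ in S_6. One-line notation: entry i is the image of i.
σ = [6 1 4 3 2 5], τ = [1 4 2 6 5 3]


σ∘τ: apply τ first, then σ
1 →τ 1 →σ 6
2 →τ 4 →σ 3
3 →τ 2 →σ 1
4 →τ 6 →σ 5
5 →τ 5 →σ 2
6 →τ 3 →σ 4

σ∘τ = [6 3 1 5 2 4]


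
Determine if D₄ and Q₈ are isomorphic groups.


Comparing D₄ and Q₈:
D₄ has 5 elements of order 2; Q₈ has only 1

No, D₄ ≇ Q₈


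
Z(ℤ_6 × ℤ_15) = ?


Z(G) = {g ∈ G | gx = xg for all x ∈ G}
Direct product of abelian groups is abelian, so Z(G) = G

Z(ℤ_6 × ℤ_15) = ℤ_6 × ℤ_15


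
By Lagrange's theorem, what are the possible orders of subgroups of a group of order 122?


Lagrange's theorem: |H| divides |G|
|G| = 122
Divisors of 122: 1, 2, 61, 122

Possible subgroup orders: {1, 2, 61, 122}


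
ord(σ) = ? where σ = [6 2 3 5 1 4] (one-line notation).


Cycle decomposition: (1 6 4 5)
Cycle lengths: 4
Order = lcm(4) = 4

ord(σ) = 4


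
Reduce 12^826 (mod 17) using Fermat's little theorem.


Fermat's little theorem: if p is prime and gcd(a,p)=1, then a^(p-1) ≡ 1 (mod p)
p = 17 is prime, gcd(12,17) = 1
Reduce exponent: 826 mod 16 = 10
So 12^826 ≡ 12^10 (mod 17)
12^10 mod 17 = 9

12^826 ≡ 9 (mod 17)


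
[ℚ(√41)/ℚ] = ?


√41 has minimal polynomial x² - 41 (irreducible over ℚ since 41 is squarefree)

[ℚ(√41)/ℚ] = 2


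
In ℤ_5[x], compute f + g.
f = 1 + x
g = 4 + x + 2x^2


Add coefficients mod 5:
x^0: 1 + 4 = 0 (mod 5)
x^1: 1 + 1 = 2 (mod 5)
x^2: 0 + 2 = 2 (mod 5)
Result: 2x + 2x^2

f + g = 2x + 2x^2


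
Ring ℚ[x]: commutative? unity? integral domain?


Polynomial ring over ℚ (an integral domain) is a commutative integral domain with unity 1
Commutative: Yes
Integral domain: Yes
Has unity: Yes

ℚ[x]: Commutative=Yes, Unity=Yes


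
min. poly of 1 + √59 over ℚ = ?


Let α = 1 + √59. Then α - 1 = √59, so (α - 1)² = 59, giving α² - 2α - 58 = 0. Degree 2 and α ∉ ℚ, so this is the minimal polynomial.

Minimal polynomial: x² - 2x - 58


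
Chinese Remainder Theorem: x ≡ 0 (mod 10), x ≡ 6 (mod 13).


m₁ = 10, m₂ = 13, gcd = 1, so CRT applies. M = m₁·m₂ = 130
Let M₁ = M/m₁ = 13, M₂ = M/m₂ = 10
Find y₁ ≡ M₁⁻¹ (mod m₁): 13⁻¹ ≡ 7 (mod 10)
Find y₂ ≡ M₂⁻¹ (mod m₂): 10⁻¹ ≡ 4 (mod 13)
x = a₁·M₁·y₁ + a₂·M₂·y₂ = 0·13·7 + 6·10·4 = 240
Reduce mod 130: x ≡ 110
Check: 110 mod 10 = 0 ✓, 110 mod 13 = 6 ✓

x ≡ 110 (mod 130)


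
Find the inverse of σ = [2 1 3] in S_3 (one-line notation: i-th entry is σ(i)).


To find σ⁻¹, swap domain and range:
σ(1) = 2 → σ⁻¹(2) = 1
σ(2) = 1 → σ⁻¹(1) = 2
σ(3) = 3 → σ⁻¹(3) = 3

σ⁻¹ = [2 1 3]


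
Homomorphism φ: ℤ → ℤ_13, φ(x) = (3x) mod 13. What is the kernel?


Kernel = preimage of identity
ker(φ) = {x ∈ ℤ : 3x ≡ 0 (mod 13)}. gcd(3,13) = 1, so 3x ≡ 0 (mod 13) ⟺ x ≡ 0 (mod 13/1 = 13). Hence ker(φ) = 13ℤ

ker(φ) = 13ℤ


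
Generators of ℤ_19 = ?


g generates ℤ_n iff gcd(g,n) = 1
Prime factors of 19: 19
Generators are g ∈ {1,...,18} not divisible by any of these primes.
Generators: {1, 2, 3, 4, 5, 6, 7, 8, 9, 10, 11, 12, 13, 14, 15, 16, 17, 18}
Number of generators = φ(19) = 18

Generators of ℤ_19 = {1, 2, 3, 4, 5, 6, 7, 8, 9, 10, 11, 12, 13, 14, 15, 16, 17, 18}


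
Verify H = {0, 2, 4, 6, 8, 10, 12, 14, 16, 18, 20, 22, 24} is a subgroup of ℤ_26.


Subgroup test for H = {0, 2, 4, 6, 8, 10, 12, 14, 16, 18, 20, 22, 24} in (ℤ_26, +):
(1) 0 ∈ H? Yes
(2) Closure: for all a,b ∈ H, (a+b) mod 26 ∈ H? Yes
(3) Inverses: for all a ∈ H, -a mod 26 ∈ H? Yes

Yes, H is a subgroup of ℤ_26


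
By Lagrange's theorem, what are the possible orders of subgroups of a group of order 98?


Lagrange's theorem: |H| divides |G|
|G| = 98
Divisors of 98: 1, 2, 7, 14, 49, 98

Possible subgroup orders: {1, 2, 7, 14, 49, 98}


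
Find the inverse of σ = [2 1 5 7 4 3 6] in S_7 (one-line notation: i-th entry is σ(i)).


To find σ⁻¹, swap domain and range:
σ(1) = 2 → σ⁻¹(2) = 1
σ(2) = 1 → σ⁻¹(1) = 2
σ(3) = 5 → σ⁻¹(5) = 3
σ(4) = 7 → σ⁻¹(7) = 4
σ(5) = 4 → σ⁻¹(4) = 5
σ(6) = 3 → σ⁻¹(3) = 6
σ(7) = 6 → σ⁻¹(6) = 7

σ⁻¹ = [2 1 6 5 3 7 4]


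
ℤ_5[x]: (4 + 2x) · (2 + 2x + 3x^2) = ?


Expand and collect like terms; reduce coefficients mod 5:
x^0: 4·2 = 8 ≡ 3 (mod 5)
x^1: 4·2 + 2·2 = 12 ≡ 2 (mod 5)
x^2: 4·3 + 2·2 = 16 ≡ 1 (mod 5)
x^3: 2·3 = 6 ≡ 1 (mod 5)
Result: 3 + 2x + x^2 + x^3

f · g = 3 + 2x + x^2 + x^3


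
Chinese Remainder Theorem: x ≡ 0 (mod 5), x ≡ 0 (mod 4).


m₁ = 5, m₂ = 4, gcd = 1, so CRT applies. M = m₁·m₂ = 20
Let M₁ = M/m₁ = 4, M₂ = M/m₂ = 5
Find y₁ ≡ M₁⁻¹ (mod m₁): 4⁻¹ ≡ 4 (mod 5)
Find y₂ ≡ M₂⁻¹ (mod m₂): 5⁻¹ ≡ 1 (mod 4)
x = a₁·M₁·y₁ + a₂·M₂·y₂ = 0·4·4 + 0·5·1 = 0
Reduce mod 20: x ≡ 0
Check: 0 mod 5 = 0 ✓, 0 mod 4 = 0 ✓

x ≡ 0 (mod 20)


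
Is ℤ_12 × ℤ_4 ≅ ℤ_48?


Comparing ℤ_12 × ℤ_4 and ℤ_48:
gcd(12,4) = 4 ≠ 1. Max element order in ℤ_12×ℤ_4 is lcm(12,4) = 12 < 48, so it has no element of order 48

No, ℤ_12 × ℤ_4 ≇ ℤ_48


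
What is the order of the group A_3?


|A_n| = n!/2 (even permutations)
|A_3| = 3!/2 = 6/2 = 3

|A_3| = 3


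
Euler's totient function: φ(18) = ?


φ(n) = count of k ∈ {1,...,n} with gcd(k,n)=1
Coprimes to 18: {1, 5, 7, 11, 13, 17}
Count: 6

φ(18) = 6


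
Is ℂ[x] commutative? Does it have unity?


Polynomial ring over ℂ (an integral domain) is a commutative integral domain with unity 1
Commutative: Yes
Integral domain: Yes
Has unity: Yes

ℂ[x]: Commutative=Yes, Unity=Yes


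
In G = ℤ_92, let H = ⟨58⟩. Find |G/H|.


|⟨58⟩| = n / gcd(58, 92) = 92 / 2 = 46
H is normal (ℤ_92 is abelian).
|G/H| = |G| / |H| = 92 / 46 = 2

|G/H| = 2


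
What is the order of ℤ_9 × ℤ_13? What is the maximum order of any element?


|ℤ_9 × ℤ_13| = 9 × 13 = 117
Max element order = lcm(9,13) = 117
Cyclic? Yes (gcd=1)

|ℤ_9×ℤ_13| = 117, max element order = 117


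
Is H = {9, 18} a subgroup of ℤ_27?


Subgroup test for H = {9, 18} in (ℤ_27, +):
(1) 0 ∈ H? No
(2) Closure: for all a,b ∈ H, (a+b) mod 27 ∈ H? No  [counterexample: 9 + 18 = 0 ∉ H]
(3) Inverses: for all a ∈ H, -a mod 27 ∈ H? Yes

No, H is not a subgroup of ℤ_27


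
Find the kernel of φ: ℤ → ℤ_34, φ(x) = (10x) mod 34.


Kernel = preimage of identity
ker(φ) = {x ∈ ℤ : 10x ≡ 0 (mod 34)}. gcd(10,34) = 2, so 10x ≡ 0 (mod 34) ⟺ x ≡ 0 (mod 34/2 = 17). Hence ker(φ) = 17ℤ

ker(φ) = 17ℤ


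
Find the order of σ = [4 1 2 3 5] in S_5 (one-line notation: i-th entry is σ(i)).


Cycle decomposition: (1 4 3 2)
Cycle lengths: 4
Order = lcm(4) = 4

ord(σ) = 4


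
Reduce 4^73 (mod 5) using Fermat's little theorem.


Fermat's little theorem: if p is prime and gcd(a,p)=1, then a^(p-1) ≡ 1 (mod p)
p = 5 is prime, gcd(4,5) = 1
Reduce exponent: 73 mod 4 = 1
So 4^73 ≡ 4^1 (mod 5)
4^1 mod 5 = 4

4^73 ≡ 4 (mod 5)


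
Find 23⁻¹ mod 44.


Use the extended Euclidean algorithm to write 1 = 23·s + 44·t; then s mod 44 is the inverse.
Euclidean algorithm:
  23 = 0·44 + 23
  44 = 1·23 + 21
  23 = 1·21 + 2
  21 = 10·2 + 1
  2 = 2·1 + 0
gcd(23,44) = 1
Back-substitution gives: 23·(-21) + 44·(11) = 1
So 23⁻¹ ≡ -21 ≡ 23 (mod 44)
Check: 23 × 23 = 529 ≡ 1 (mod 44) ✓

23⁻¹ ≡ 23 (mod 44)


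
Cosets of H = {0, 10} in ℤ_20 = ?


H = {0, 10}, |H| = 2
Number of cosets = |G|/|H| = 20/2 = 10
0 + H = {0, 10}
1 + H = {1, 11}
2 + H = {2, 12}
3 + H = {3, 13}
4 + H = {4, 14}
5 + H = {5, 15}
6 + H = {6, 16}
7 + H = {7, 17}
8 + H = {8, 18}
9 + H = {9, 19}

Cosets: 0+H={0,10}; 1+H={1,11}; 2+H={2,12}; 3+H={3,13}; 4+H={4,14}; 5+H={5,15}; 6+H={6,16}; 7+H={7,17}; 8+H={8,18}; 9+H={9,19}


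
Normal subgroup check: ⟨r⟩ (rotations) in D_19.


H = ⟨r⟩ (rotations) in D_19
The rotation subgroup ⟨r⟩ has index 2 in D_19, so it is normal

Yes, normal subgroup


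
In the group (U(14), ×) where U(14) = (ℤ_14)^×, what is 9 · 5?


Operation: multiplication mod 14
9 · 5 = (a × b) mod 14 with a = 9, b = 5

9 · 5 = 3


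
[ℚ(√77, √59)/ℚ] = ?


[ℚ(√77,√59):ℚ] = [ℚ(√77,√59):ℚ(√77)]·[ℚ(√77):ℚ] = 2·2 = 4

[ℚ(√77, √59)/ℚ] = 4


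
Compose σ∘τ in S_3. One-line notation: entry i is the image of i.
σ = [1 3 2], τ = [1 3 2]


σ∘τ: apply τ first, then σ
1 →τ 1 →σ 1
2 →τ 3 →σ 2
3 →τ 2 →σ 3

σ∘τ = [1 2 3]


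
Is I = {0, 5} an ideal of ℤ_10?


Check ideal conditions for I = {0, 5} in ℤ_10:
(1) I is an additive subgroup? Yes
(2) For r ∈ ℤ_10 and a ∈ I: r·a ∈ I? Yes

Yes, I is an ideal of ℤ_10


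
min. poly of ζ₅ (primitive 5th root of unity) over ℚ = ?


ζ₅ is a root of Φ₅(x) = x⁴ + x³ + x² + x + 1, irreducible over ℚ

Minimal polynomial: x⁴ + x³ + x² + x + 1


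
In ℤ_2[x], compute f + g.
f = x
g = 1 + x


Add coefficients mod 2:
x^0: 0 + 1 = 1 (mod 2)
x^1: 1 + 1 = 0 (mod 2)
Result: 1

f + g = 1


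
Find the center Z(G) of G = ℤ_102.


Z(G) = {g ∈ G | gx = xg for all x ∈ G}
ℤ_102 is abelian, so Z(G) = G

Z(ℤ_102) = ℤ_102


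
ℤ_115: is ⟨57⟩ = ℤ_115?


g generates ℤ_n iff gcd(g, n) = 1
gcd(57, 115) = 1
Since gcd = 1, 57 is a generator.

Yes, 57 generates ℤ_115


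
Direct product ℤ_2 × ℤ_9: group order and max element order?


|ℤ_2 × ℤ_9| = 2 × 9 = 18
Max element order = lcm(2,9) = 18
Cyclic? Yes (gcd=1)

|ℤ_2×ℤ_9| = 18, max element order = 18


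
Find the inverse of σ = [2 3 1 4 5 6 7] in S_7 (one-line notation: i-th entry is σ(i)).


To find σ⁻¹, swap domain and range:
σ(1) = 2 → σ⁻¹(2) = 1
σ(2) = 3 → σ⁻¹(3) = 2
σ(3) = 1 → σ⁻¹(1) = 3
σ(4) = 4 → σ⁻¹(4) = 4
σ(5) = 5 → σ⁻¹(5) = 5
σ(6) = 6 → σ⁻¹(6) = 6
σ(7) = 7 → σ⁻¹(7) = 7

σ⁻¹ = [3 1 2 4 5 6 7]


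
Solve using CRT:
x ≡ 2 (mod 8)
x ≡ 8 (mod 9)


m₁ = 8, m₂ = 9, gcd = 1, so CRT applies. M = m₁·m₂ = 72
Let M₁ = M/m₁ = 9, M₂ = M/m₂ = 8
Find y₁ ≡ M₁⁻¹ (mod m₁): 9⁻¹ ≡ 1 (mod 8)
Find y₂ ≡ M₂⁻¹ (mod m₂): 8⁻¹ ≡ 8 (mod 9)
x = a₁·M₁·y₁ + a₂·M₂·y₂ = 2·9·1 + 8·8·8 = 530
Reduce mod 72: x ≡ 26
Check: 26 mod 8 = 2 ✓, 26 mod 9 = 8 ✓

x ≡ 26 (mod 72)


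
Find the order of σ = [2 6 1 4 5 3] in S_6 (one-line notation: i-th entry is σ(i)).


Cycle decomposition: (1 2 6 3)
Cycle lengths: 4
Order = lcm(4) = 4

ord(σ) = 4


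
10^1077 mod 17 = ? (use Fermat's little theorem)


Fermat's little theorem: if p is prime and gcd(a,p)=1, then a^(p-1) ≡ 1 (mod p)
p = 17 is prime, gcd(10,17) = 1
Reduce exponent: 1077 mod 16 = 5
So 10^1077 ≡ 10^5 (mod 17)
10^5 mod 17 = 6

10^1077 ≡ 6 (mod 17)


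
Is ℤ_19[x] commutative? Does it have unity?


ℤ_19 is a field (n prime), so ℤ_19[x] is a commutative integral domain with unity
Commutative: Yes
Integral domain: Yes
Has unity: Yes

ℤ_19[x]: Commutative=Yes, Unity=Yes


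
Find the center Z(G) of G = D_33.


Z(G) = {g ∈ G | gx = xg for all x ∈ G}
For odd n, Z(D_n) = {e}: no nontrivial rotation commutes with all reflections

Z(D_33) = {e}


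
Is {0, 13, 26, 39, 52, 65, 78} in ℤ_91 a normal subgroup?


H = {0, 13, 26, 39, 52, 65, 78} in ℤ_91
ℤ_91 is abelian; every subgroup of an abelian group is normal

Yes, normal subgroup


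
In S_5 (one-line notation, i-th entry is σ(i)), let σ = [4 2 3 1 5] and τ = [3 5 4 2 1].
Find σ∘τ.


σ∘τ: apply τ first, then σ
1 →τ 3 →σ 3
2 →τ 5 →σ 5
3 →τ 4 →σ 1
4 →τ 2 →σ 2
5 →τ 1 →σ 4

σ∘τ = [3 5 1 2 4]


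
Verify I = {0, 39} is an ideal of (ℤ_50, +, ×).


Check ideal conditions for I = {0, 39} in ℤ_50:
(1) I is an additive subgroup? No
(2) For r ∈ ℤ_50 and a ∈ I: r·a ∈ I? No  [counterexample: r=2, a=39, r·a mod 50 = 28 ∉ I]

No, I is not an ideal of ℤ_50


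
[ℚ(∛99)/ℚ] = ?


∛99 has minimal polynomial x³ - 99 (irreducible over ℚ since 99 is not a perfect cube)

[ℚ(∛99)/ℚ] = 3


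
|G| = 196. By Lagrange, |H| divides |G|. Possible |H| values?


Lagrange's theorem: |H| divides |G|
|G| = 196
Divisors of 196: 1, 2, 4, 7, 14, 28, 49, 98, 196

Possible subgroup orders: {1, 2, 4, 7, 14, 28, 49, 98, 196}


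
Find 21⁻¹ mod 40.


Use the extended Euclidean algorithm to write 1 = 21·s + 40·t; then s mod 40 is the inverse.
Euclidean algorithm:
  21 = 0·40 + 21
  40 = 1·21 + 19
  21 = 1·19 + 2
  19 = 9·2 + 1
  2 = 2·1 + 0
gcd(21,40) = 1
Back-substitution gives: 21·(-19) + 40·(10) = 1
So 21⁻¹ ≡ -19 ≡ 21 (mod 40)
Check: 21 × 21 = 441 ≡ 1 (mod 40) ✓

21⁻¹ ≡ 21 (mod 40)


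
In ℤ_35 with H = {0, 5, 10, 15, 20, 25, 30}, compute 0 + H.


0 + H = {0 + h (mod 35) : h ∈ H}
0+0=0, 0+5=5, 0+10=10, 0+15=15, 0+20=20, 0+25=25, 0+30=30

0 + H = {0, 5, 10, 15, 20, 25, 30}


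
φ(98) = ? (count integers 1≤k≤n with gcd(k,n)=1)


Factor n: 98 = 2 × 7^2
φ(n) = n · ∏(1 - 1/p) over distinct primes p | n
φ(98) = 98 · (1 - 1/2) · (1 - 1/7) = 42

φ(98) = 42


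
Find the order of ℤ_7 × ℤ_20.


|A × B| = |A| · |B|
|ℤ_7 × ℤ_20| = 7 × 20 = 140

|ℤ_7 × ℤ_20| = 140


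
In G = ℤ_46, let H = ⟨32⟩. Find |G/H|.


|⟨32⟩| = n / gcd(32, 46) = 46 / 2 = 23
H is normal (ℤ_46 is abelian).
|G/H| = |G| / |H| = 46 / 23 = 2

|G/H| = 2


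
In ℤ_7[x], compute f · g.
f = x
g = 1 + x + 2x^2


Expand and collect like terms; reduce coefficients mod 7:
x^0: 0·1 = 0 ≡ 0 (mod 7)
x^1: 0·1 + 1·1 = 1 ≡ 1 (mod 7)
x^2: 0·2 + 1·1 = 1 ≡ 1 (mod 7)
x^3: 1·2 = 2 ≡ 2 (mod 7)
Result: x + x^2 + 2x^3

f · g = x + x^2 + 2x^3


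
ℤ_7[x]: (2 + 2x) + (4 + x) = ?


Add coefficients mod 7:
x^0: 2 + 4 = 6 (mod 7)
x^1: 2 + 1 = 3 (mod 7)
Result: 6 + 3x

f + g = 6 + 3x
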